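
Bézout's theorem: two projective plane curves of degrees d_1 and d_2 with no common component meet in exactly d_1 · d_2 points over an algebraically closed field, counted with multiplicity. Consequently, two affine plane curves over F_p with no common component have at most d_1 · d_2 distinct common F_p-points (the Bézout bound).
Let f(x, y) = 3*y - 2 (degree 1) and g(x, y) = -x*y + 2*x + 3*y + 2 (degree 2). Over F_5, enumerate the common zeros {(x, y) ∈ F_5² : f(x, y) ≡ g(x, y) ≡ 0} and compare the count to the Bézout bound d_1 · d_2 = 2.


Common zeros: {(2, 4)}; count = 1; Bézout bound = 2.

deg(f) = 1, deg(g) = 2, so Bézout bound = 2.
Scan x ∈ F_5. For each x, list the y ∈ F_5 with f(x, y) ≡ 0 and those with g(x, y) ≡ 0 (mod 5); the common zeros in that column are the intersection.
  x = 0: f ≡ 0 at y ∈ {4}; g ≡ 0 at y ∈ {1}; common: ∅.
  x = 1: f ≡ 0 at y ∈ {4}; g ≡ 0 at y ∈ {3}; common: ∅.
  x = 2: f ≡ 0 at y ∈ {4}; g ≡ 0 at y ∈ {4}; common: {4}.
  x = 3: f ≡ 0 at y ∈ {4}; g ≡ 0 at y ∈ ∅; common: ∅.
  x = 4: f ≡ 0 at y ∈ {4}; g ≡ 0 at y ∈ {0}; common: ∅.
Collecting: common zeros = {(2, 4)}, so the count is 1.
Comparison with the Bézout bound: 1 ≤ 2 = deg(f)·deg(g), as expected for curves with no common component (the affine F_5-count falls short of the bound because intersections may lie at infinity, over extension fields, or carry multiplicity).


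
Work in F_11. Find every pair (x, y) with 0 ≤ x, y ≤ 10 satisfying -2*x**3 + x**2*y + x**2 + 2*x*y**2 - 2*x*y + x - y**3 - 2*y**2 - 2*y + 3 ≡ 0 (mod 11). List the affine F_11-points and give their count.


Affine F_11-points: {(0, 6), (1, 2), (1, 3), (1, 6), (2, 2), (2, 3), (2, 8), (4, 2), (5, 5), (5, 7), (7, 0), (7, 1), (8, 4), (8, 6), (10, 3)}; count = 15.

For each of the 121 pairs (x, y) ∈ F_11², evaluate f(x, y) mod 11. Record the zeros.
  x = 0: [0↦3, 1↦9, 2↦5, 3↦7, 4↦9, 5↦5, 6↦0, 7↦10, 8↦7, 9↦7, 10↦4]  zeros at y ∈ {6}
  x = 1: [0↦3, 1↦10, 2↦0, 3↦0, 4↦4, 5↦6, 6↦0, 7↦2, 8↦6, 9↦6, 10↦7]  zeros at y ∈ {2, 3, 6}
  x = 2: [0↦4, 1↦3, 2↦0, 3↦0, 4↦8, 5↦7, 6↦2, 7↦9, 8↦0, 9↦2, 10↦9]  zeros at y ∈ {2, 3, 8}
  x = 3: [0↦5, 1↦9, 2↦4, 3↦6, 4↦9, 5↦7, 6↦5, 7↦8, 8↦10, 9↦5, 10↦9]  zeros at y ∈ ∅
  x = 4: [0↦5, 1↦5, 2↦0, 3↦6, 4↦6, 5↦5, 6↦8, 7↦9, 8↦2, 9↦3, 10↦6]  zeros at y ∈ {2}
  x = 5: [0↦3, 1↦1, 2↦9, 3↦10, 4↦9, 5↦0, 6↦10, 7↦0, 8↦8, 9↦6, 10↦10]  zeros at y ∈ {5, 7}
  x = 6: [0↦9, 1↦7, 2↦8, 3↦6, 4↦6, 5↦2, 6↦10, 7↦2, 8↦5, 9↦2, 10↦9]  zeros at y ∈ ∅
  x = 7: [0↦0, 1↦0, 2↦7, 3↦4, 4↦7, 5↦10, 6↦7, 7↦3, 8↦3, 9↦1, 10↦2]  zeros at y ∈ {0, 1}
  x = 8: [0↦8, 1↦1, 2↦5, 3↦3, 4↦0, 5↦1, 6↦0, 7↦2, 8↦1, 9↦2, 10↦10]  zeros at y ∈ {4, 6}
  x = 9: [0↦10, 1↦9, 2↦1, 3↦2, 4↦6, 5↦7, 6↦10, 7↦9, 8↦9, 9↦4, 10↦10]  zeros at y ∈ ∅
  x = 10: [0↦5, 1↦1, 2↦5, 3↦0, 4↦2, 5↦5, 6↦3, 7↦1, 8↦4, 9↦6, 10↦1]  zeros at y ∈ {3}
Collecting zeros: affine points = {(0, 6), (1, 2), (1, 3), (1, 6), (2, 2), (2, 3), (2, 8), (4, 2), (5, 5), (5, 7), (7, 0), (7, 1), (8, 4), (8, 6), (10, 3)}.
Total count |C(F_11)_aff| = 15.


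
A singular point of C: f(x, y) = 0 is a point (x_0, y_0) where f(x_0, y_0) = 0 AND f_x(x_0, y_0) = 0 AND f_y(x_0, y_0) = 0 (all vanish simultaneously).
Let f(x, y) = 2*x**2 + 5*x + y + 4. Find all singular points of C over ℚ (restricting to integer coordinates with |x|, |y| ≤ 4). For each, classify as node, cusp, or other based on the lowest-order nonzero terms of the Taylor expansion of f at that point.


No singular points in the scanned grid; C is smooth there.

Compute partial derivatives:
  f_x = 4*x + 5.
  f_y = 1.
f_y = 1 is a nonzero constant, so f_y never vanishes: no point (x, y) can satisfy f = f_x = f_y = 0. In particular no (x, y) ∈ {−4, ..., 4}² is singular; the curve is smooth.


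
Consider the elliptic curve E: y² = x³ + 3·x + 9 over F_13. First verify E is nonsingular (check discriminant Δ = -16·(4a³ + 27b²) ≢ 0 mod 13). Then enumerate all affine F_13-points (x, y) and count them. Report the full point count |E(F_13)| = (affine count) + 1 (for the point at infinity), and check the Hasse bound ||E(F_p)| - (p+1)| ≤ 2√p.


Affine points = {(0, 3), (0, 10), (1, 0), (2, 6), (2, 7), (6, 3), (6, 10), (7, 3), (7, 10), (8, 5), (8, 8), (10, 5), (10, 8)}; affine count = 13; |E(F_13)| = 14.

Discriminant check: Δ ∝ 4a³ + 27b² = 4·3³ + 27·9² = 4·27 + 27·81 ≡ 7 (mod 13). Nonzero ⇒ E is nonsingular.
For each x ∈ F_13, compute rhs = x³ + 3·x + 9 mod 13, then count y ∈ F_13 with y² ≡ rhs.
  x = 0: rhs = 9, matching y values: 3, 10 (2 points).
  x = 1: rhs = 0, matching y values: 0 (1 points).
  x = 2: rhs = 10, matching y values: 6, 7 (2 points).
  x = 3: rhs = 6, matching y values: none (0 points).
  x = 4: rhs = 7, matching y values: none (0 points).
  x = 5: rhs = 6, matching y values: none (0 points).
  x = 6: rhs = 9, matching y values: 3, 10 (2 points).
  x = 7: rhs = 9, matching y values: 3, 10 (2 points).
  x = 8: rhs = 12, matching y values: 5, 8 (2 points).
  x = 9: rhs = 11, matching y values: none (0 points).
  x = 10: rhs = 12, matching y values: 5, 8 (2 points).
  x = 11: rhs = 8, matching y values: none (0 points).
  x = 12: rhs = 5, matching y values: none (0 points).
Total affine count: 13.
Full point count |E(F_13)| = 13 + 1 = 14.
Hasse bound: |14 − (13+1)| = |0| = 0 ≤ 2√13 ≈ 7.2111 ✓.


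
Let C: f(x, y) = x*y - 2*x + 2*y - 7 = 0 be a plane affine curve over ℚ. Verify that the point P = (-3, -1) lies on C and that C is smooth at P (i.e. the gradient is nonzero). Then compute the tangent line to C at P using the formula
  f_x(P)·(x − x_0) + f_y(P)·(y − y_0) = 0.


Tangent line at P: -3*x - y - 10 = 0.

Step 1: f(-3, -1) = 0, so P lies on C.
Step 2: partial derivatives
  f_x(x, y) = y - 2, f_y(x, y) = x + 2.
  f_x(P) = -3, f_y(P) = -1 (gradient nonzero, so P is smooth).
Step 3: tangent line at P: -3·(x − -3) + -1·(y − -1) = 0.
Expanding: -3*x - y - 10 = 0.


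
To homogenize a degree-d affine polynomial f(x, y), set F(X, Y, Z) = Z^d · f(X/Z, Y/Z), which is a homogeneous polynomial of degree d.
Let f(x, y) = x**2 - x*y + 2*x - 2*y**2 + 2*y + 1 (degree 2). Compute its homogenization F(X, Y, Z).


F(X, Y, Z) = X**2 - X*Y + 2*X*Z - 2*Y**2 + 2*Y*Z + Z**2

deg(f) = 2.
Substitute x = X/Z, y = Y/Z into f, then multiply by Z^2.
  monomial 1·x^2·y^0 ↦ 1·X^2·Y^0·Z^0.
  monomial -1·x^1·y^1 ↦ -1·X^1·Y^1·Z^0.
  monomial 2·x^1·y^0 ↦ 2·X^1·Y^0·Z^1.
  monomial -2·x^0·y^2 ↦ -2·X^0·Y^2·Z^0.
  monomial 2·x^0·y^1 ↦ 2·X^0·Y^1·Z^1.
  monomial 1·x^0·y^0 ↦ 1·X^0·Y^0·Z^2.
Collecting: F(X, Y, Z) = X**2 - X*Y + 2*X*Z - 2*Y**2 + 2*Y*Z + Z**2.


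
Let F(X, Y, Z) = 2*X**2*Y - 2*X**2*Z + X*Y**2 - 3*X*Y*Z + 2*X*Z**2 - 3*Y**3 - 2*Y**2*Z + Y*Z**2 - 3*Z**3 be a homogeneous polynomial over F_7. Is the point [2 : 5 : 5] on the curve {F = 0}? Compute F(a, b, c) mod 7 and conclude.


F(2,5,5) ≡ 0 (mod 7); P is on the curve.

Evaluate F(2, 5, 5) term-by-term (mod 7).
  2*X**2*Y ↦ 2·4·5·1 = 40
  -2*X**2*Z ↦ -2·4·1·5 = -40
  X*Y**2 ↦ 1·2·25·1 = 50
  -3*X*Y*Z ↦ -3·2·5·5 = -150
  2*X*Z**2 ↦ 2·2·1·25 = 100
  -3*Y**3 ↦ -3·1·125·1 = -375
  -2*Y**2*Z ↦ -2·1·25·5 = -250
  Y*Z**2 ↦ 1·1·5·25 = 125
  -3*Z**3 ↦ -3·1·1·125 = -375
Sum: F(2, 5, 5) = (40) + (-40) + (50) + (-150) + (100) + (-375) + (-250) + (125) + (-375) = -875.
Reducing mod 7: -875 ≡ 0 (mod 7).
Since F(a, b, c) ≡ 0 (mod 7), P lies on the curve.


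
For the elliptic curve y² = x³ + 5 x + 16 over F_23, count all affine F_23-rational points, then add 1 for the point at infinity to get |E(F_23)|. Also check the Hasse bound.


Affine points = {(0, 4), (0, 19), (3, 9), (3, 14), (4, 10), (4, 13), (6, 3), (6, 20), (7, 7), (7, 16), (8, 4), (8, 19), (9, 10), (9, 13), (10, 10), (10, 13), (13, 1), (13, 22), (14, 1), (14, 22), (15, 4), (15, 19), (16, 11), (16, 12), (17, 0), (18, 2), (18, 21), (19, 1), (19, 22)}; affine count = 29; |E(F_23)| = 30.

Discriminant check: Δ ∝ 4a³ + 27b² = 4·5³ + 27·16² = 4·125 + 27·256 ≡ 6 (mod 23). Nonzero ⇒ E is nonsingular.
For each x ∈ F_23, compute rhs = x³ + 5·x + 16 mod 23, then count y ∈ F_23 with y² ≡ rhs.
  x = 0: rhs = 16, matching y values: 4, 19 (2 points).
  x = 1: rhs = 22, matching y values: none (0 points).
  x = 2: rhs = 11, matching y values: none (0 points).
  x = 3: rhs = 12, matching y values: 9, 14 (2 points).
  x = 4: rhs = 8, matching y values: 10, 13 (2 points).
  x = 5: rhs = 5, matching y values: none (0 points).
  x = 6: rhs = 9, matching y values: 3, 20 (2 points).
  x = 7: rhs = 3, matching y values: 7, 16 (2 points).
  x = 8: rhs = 16, matching y values: 4, 19 (2 points).
  x = 9: rhs = 8, matching y values: 10, 13 (2 points).
  x = 10: rhs = 8, matching y values: 10, 13 (2 points).
  x = 11: rhs = 22, matching y values: none (0 points).
  x = 12: rhs = 10, matching y values: none (0 points).
  x = 13: rhs = 1, matching y values: 1, 22 (2 points).
  x = 14: rhs = 1, matching y values: 1, 22 (2 points).
  x = 15: rhs = 16, matching y values: 4, 19 (2 points).
  x = 16: rhs = 6, matching y values: 11, 12 (2 points).
  x = 17: rhs = 0, matching y values: 0 (1 points).
  x = 18: rhs = 4, matching y values: 2, 21 (2 points).
  x = 19: rhs = 1, matching y values: 1, 22 (2 points).
  x = 20: rhs = 20, matching y values: none (0 points).
  x = 21: rhs = 21, matching y values: none (0 points).
  x = 22: rhs = 10, matching y values: none (0 points).
Total affine count: 29.
Full point count |E(F_23)| = 29 + 1 = 30.
Hasse bound: |30 − (23+1)| = |6| = 6 ≤ 2√23 ≈ 9.5917 ✓.


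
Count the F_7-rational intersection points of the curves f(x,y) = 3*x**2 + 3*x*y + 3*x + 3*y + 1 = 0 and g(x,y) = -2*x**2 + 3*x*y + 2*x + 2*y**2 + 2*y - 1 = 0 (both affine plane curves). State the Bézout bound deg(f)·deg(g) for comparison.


Common zeros: {(3, 1)}; count = 1; Bézout bound = 4.

deg(f) = 2, deg(g) = 2, so Bézout bound = 4.
Scan x ∈ F_7. For each x, list the y ∈ F_7 with f(x, y) ≡ 0 and those with g(x, y) ≡ 0 (mod 7); the common zeros in that column are the intersection.
  x = 0: f ≡ 0 at y ∈ {2}; g ≡ 0 at y ∈ ∅; common: ∅.
  x = 1: f ≡ 0 at y ∈ {0}; g ≡ 0 at y ∈ ∅; common: ∅.
  x = 2: f ≡ 0 at y ∈ {1}; g ≡ 0 at y ∈ ∅; common: ∅.
  x = 3: f ≡ 0 at y ∈ {1}; g ≡ 0 at y ∈ {1, 4}; common: {1}.
  x = 4: f ≡ 0 at y ∈ {2}; g ≡ 0 at y ∈ {3, 4}; common: ∅.
  x = 5: f ≡ 0 at y ∈ {0}; g ≡ 0 at y ∈ {3, 6}; common: ∅.
  x = 6: f ≡ 0 at y ∈ ∅; g ≡ 0 at y ∈ ∅; common: ∅.
Collecting: common zeros = {(3, 1)}, so the count is 1.
Comparison with the Bézout bound: 1 ≤ 4 = deg(f)·deg(g), as expected for curves with no common component (the affine F_7-count falls short of the bound because intersections may lie at infinity, over extension fields, or carry multiplicity).


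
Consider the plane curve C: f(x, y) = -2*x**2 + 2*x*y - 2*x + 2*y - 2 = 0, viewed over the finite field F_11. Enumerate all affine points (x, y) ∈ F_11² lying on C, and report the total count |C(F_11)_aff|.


Affine F_11-points: {(0, 1), (1, 7), (2, 6), (3, 6), (4, 2), (5, 7), (6, 3), (7, 3), (8, 2), (9, 8)}; count = 10.

For each of the 121 pairs (x, y) ∈ F_11², evaluate f(x, y) mod 11. Record the zeros.
  x = 0: [0↦9, 1↦0, 2↦2, 3↦4, 4↦6, 5↦8, 6↦10, 7↦1, 8↦3, 9↦5, 10↦7]  zeros at y ∈ {1}
  x = 1: [0↦5, 1↦9, 2↦2, 3↦6, 4↦10, 5↦3, 6↦7, 7↦0, 8↦4, 9↦8, 10↦1]  zeros at y ∈ {7}
  x = 2: [0↦8, 1↦3, 2↦9, 3↦4, 4↦10, 5↦5, 6↦0, 7↦6, 8↦1, 9↦7, 10↦2]  zeros at y ∈ {6}
  x = 3: [0↦7, 1↦4, 2↦1, 3↦9, 4↦6, 5↦3, 6↦0, 7↦8, 8↦5, 9↦2, 10↦10]  zeros at y ∈ {6}
  x = 4: [0↦2, 1↦1, 2↦0, 3↦10, 4↦9, 5↦8, 6↦7, 7↦6, 8↦5, 9↦4, 10↦3]  zeros at y ∈ {2}
  x = 5: [0↦4, 1↦5, 2↦6, 3↦7, 4↦8, 5↦9, 6↦10, 7↦0, 8↦1, 9↦2, 10↦3]  zeros at y ∈ {7}
  x = 6: [0↦2, 1↦5, 2↦8, 3↦0, 4↦3, 5↦6, 6↦9, 7↦1, 8↦4, 9↦7, 10↦10]  zeros at y ∈ {3}
  x = 7: [0↦7, 1↦1, 2↦6, 3↦0, 4↦5, 5↦10, 6↦4, 7↦9, 8↦3, 9↦8, 10↦2]  zeros at y ∈ {3}
  x = 8: [0↦8, 1↦4, 2↦0, 3↦7, 4↦3, 5↦10, 6↦6, 7↦2, 8↦9, 9↦5, 10↦1]  zeros at y ∈ {2}
  x = 9: [0↦5, 1↦3, 2↦1, 3↦10, 4↦8, 5↦6, 6↦4, 7↦2, 8↦0, 9↦9, 10↦7]  zeros at y ∈ {8}
  x = 10: [0↦9, 1↦9, 2↦9, 3↦9, 4↦9, 5↦9, 6↦9, 7↦9, 8↦9, 9↦9, 10↦9]  zeros at y ∈ ∅
Collecting zeros: affine points = {(0, 1), (1, 7), (2, 6), (3, 6), (4, 2), (5, 7), (6, 3), (7, 3), (8, 2), (9, 8)}.
Total count |C(F_11)_aff| = 10.


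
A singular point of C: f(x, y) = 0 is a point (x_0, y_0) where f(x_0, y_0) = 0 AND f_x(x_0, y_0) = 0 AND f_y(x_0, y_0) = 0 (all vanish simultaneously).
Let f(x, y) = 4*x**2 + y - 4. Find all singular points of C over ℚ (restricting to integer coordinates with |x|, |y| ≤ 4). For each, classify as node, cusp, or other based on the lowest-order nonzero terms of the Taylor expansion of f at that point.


No singular points in the scanned grid; C is smooth there.

Compute partial derivatives:
  f_x = 8*x.
  f_y = 1.
f_y = 1 is a nonzero constant, so f_y never vanishes: no point (x, y) can satisfy f = f_x = f_y = 0. In particular no (x, y) ∈ {−4, ..., 4}² is singular; the curve is smooth.


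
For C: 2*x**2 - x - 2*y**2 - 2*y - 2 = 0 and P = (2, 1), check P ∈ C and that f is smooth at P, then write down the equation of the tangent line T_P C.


Tangent line at P: 7*x - 6*y - 8 = 0.

Step 1: f(2, 1) = 0, so P lies on C.
Step 2: partial derivatives
  f_x(x, y) = 4*x - 1, f_y(x, y) = -4*y - 2.
  f_x(P) = 7, f_y(P) = -6 (gradient nonzero, so P is smooth).
Step 3: tangent line at P: 7·(x − 2) + -6·(y − 1) = 0.
Expanding: 7*x - 6*y - 8 = 0.


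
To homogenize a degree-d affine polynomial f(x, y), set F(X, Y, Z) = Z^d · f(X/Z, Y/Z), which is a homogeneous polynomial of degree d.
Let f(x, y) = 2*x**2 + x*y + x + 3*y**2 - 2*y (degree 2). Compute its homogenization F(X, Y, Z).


F(X, Y, Z) = 2*X**2 + X*Y + X*Z + 3*Y**2 - 2*Y*Z

deg(f) = 2.
Substitute x = X/Z, y = Y/Z into f, then multiply by Z^2.
  monomial 2·x^2·y^0 ↦ 2·X^2·Y^0·Z^0.
  monomial 1·x^1·y^1 ↦ 1·X^1·Y^1·Z^0.
  monomial 1·x^1·y^0 ↦ 1·X^1·Y^0·Z^1.
  monomial 3·x^0·y^2 ↦ 3·X^0·Y^2·Z^0.
  monomial -2·x^0·y^1 ↦ -2·X^0·Y^1·Z^1.
Collecting: F(X, Y, Z) = 2*X**2 + X*Y + X*Z + 3*Y**2 - 2*Y*Z.


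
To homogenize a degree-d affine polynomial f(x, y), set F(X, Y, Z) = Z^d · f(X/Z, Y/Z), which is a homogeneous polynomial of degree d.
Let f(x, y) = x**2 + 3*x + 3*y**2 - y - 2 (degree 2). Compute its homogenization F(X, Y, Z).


F(X, Y, Z) = X**2 + 3*X*Z + 3*Y**2 - Y*Z - 2*Z**2

deg(f) = 2.
Substitute x = X/Z, y = Y/Z into f, then multiply by Z^2.
  monomial 1·x^2·y^0 ↦ 1·X^2·Y^0·Z^0.
  monomial 3·x^1·y^0 ↦ 3·X^1·Y^0·Z^1.
  monomial 3·x^0·y^2 ↦ 3·X^0·Y^2·Z^0.
  monomial -1·x^0·y^1 ↦ -1·X^0·Y^1·Z^1.
  monomial -2·x^0·y^0 ↦ -2·X^0·Y^0·Z^2.
Collecting: F(X, Y, Z) = X**2 + 3*X*Z + 3*Y**2 - Y*Z - 2*Z**2.


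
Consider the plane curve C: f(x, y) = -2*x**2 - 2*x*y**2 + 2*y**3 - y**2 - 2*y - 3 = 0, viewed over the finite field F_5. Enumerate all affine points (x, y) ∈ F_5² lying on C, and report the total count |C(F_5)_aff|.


Affine F_5-points: {(0, 2), (1, 0), (1, 2), (4, 0)}; count = 4.

For each of the 25 pairs (x, y) ∈ F_5², evaluate f(x, y) mod 5. Record the zeros.
  x = 0: [0↦2, 1↦1, 2↦0, 3↦1, 4↦1]  zeros at y ∈ {2}
  x = 1: [0↦0, 1↦2, 2↦0, 3↦1, 4↦2]  zeros at y ∈ {0, 2}
  x = 2: [0↦4, 1↦4, 2↦1, 3↦2, 4↦4]  zeros at y ∈ ∅
  x = 3: [0↦4, 1↦2, 2↦3, 3↦4, 4↦2]  zeros at y ∈ ∅
  x = 4: [0↦0, 1↦1, 2↦1, 3↦2, 4↦1]  zeros at y ∈ {0}
Collecting zeros: affine points = {(0, 2), (1, 0), (1, 2), (4, 0)}.
Total count |C(F_5)_aff| = 4.


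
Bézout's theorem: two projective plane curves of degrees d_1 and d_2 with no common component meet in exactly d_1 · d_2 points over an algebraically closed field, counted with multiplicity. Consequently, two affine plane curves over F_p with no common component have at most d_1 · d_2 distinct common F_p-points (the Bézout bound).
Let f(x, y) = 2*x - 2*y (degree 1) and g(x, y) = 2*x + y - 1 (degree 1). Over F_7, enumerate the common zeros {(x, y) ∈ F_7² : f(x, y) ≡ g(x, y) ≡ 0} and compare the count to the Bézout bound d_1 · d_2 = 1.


Common zeros: {(5, 5)}; count = 1; Bézout bound = 1.

deg(f) = 1, deg(g) = 1, so Bézout bound = 1.
Scan x ∈ F_7. For each x, list the y ∈ F_7 with f(x, y) ≡ 0 and those with g(x, y) ≡ 0 (mod 7); the common zeros in that column are the intersection.
  x = 0: f ≡ 0 at y ∈ {0}; g ≡ 0 at y ∈ {1}; common: ∅.
  x = 1: f ≡ 0 at y ∈ {1}; g ≡ 0 at y ∈ {6}; common: ∅.
  x = 2: f ≡ 0 at y ∈ {2}; g ≡ 0 at y ∈ {4}; common: ∅.
  x = 3: f ≡ 0 at y ∈ {3}; g ≡ 0 at y ∈ {2}; common: ∅.
  x = 4: f ≡ 0 at y ∈ {4}; g ≡ 0 at y ∈ {0}; common: ∅.
  x = 5: f ≡ 0 at y ∈ {5}; g ≡ 0 at y ∈ {5}; common: {5}.
  x = 6: f ≡ 0 at y ∈ {6}; g ≡ 0 at y ∈ {3}; common: ∅.
Collecting: common zeros = {(5, 5)}, so the count is 1.
Comparison with the Bézout bound: 1 ≤ 1 = deg(f)·deg(g), as expected for curves with no common component (the bound is attained).


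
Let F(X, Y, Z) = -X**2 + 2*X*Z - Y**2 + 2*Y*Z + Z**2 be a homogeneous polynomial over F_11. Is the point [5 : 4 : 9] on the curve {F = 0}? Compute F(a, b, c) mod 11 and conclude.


F(5,4,9) ≡ 4 (mod 11); P is NOT on the curve.

Evaluate F(5, 4, 9) term-by-term (mod 11).
  -X**2 ↦ -1·25·1·1 = -25
  2*X*Z ↦ 2·5·1·9 = 90
  -Y**2 ↦ -1·1·16·1 = -16
  2*Y*Z ↦ 2·1·4·9 = 72
  Z**2 ↦ 1·1·1·81 = 81
Sum: F(5, 4, 9) = (-25) + (90) + (-16) + (72) + (81) = 202.
Reducing mod 11: 202 ≡ 4 (mod 11).
Since F(a, b, c) ≡ 4 ≠ 0 (mod 11), P does NOT lie on the curve.


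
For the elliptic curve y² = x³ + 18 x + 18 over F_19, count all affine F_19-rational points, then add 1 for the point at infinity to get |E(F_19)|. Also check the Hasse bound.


Affine points = {(2, 9), (2, 10), (3, 2), (3, 17), (5, 9), (5, 10), (6, 0), (8, 3), (8, 16), (9, 4), (9, 15), (10, 1), (10, 18), (12, 9), (12, 10), (13, 6), (13, 13)}; affine count = 17; |E(F_19)| = 18.

Discriminant check: Δ ∝ 4a³ + 27b² = 4·18³ + 27·18² = 4·5832 + 27·324 ≡ 4 (mod 19). Nonzero ⇒ E is nonsingular.
For each x ∈ F_19, compute rhs = x³ + 18·x + 18 mod 19, then count y ∈ F_19 with y² ≡ rhs.
  x = 0: rhs = 18, matching y values: none (0 points).
  x = 1: rhs = 18, matching y values: none (0 points).
  x = 2: rhs = 5, matching y values: 9, 10 (2 points).
  x = 3: rhs = 4, matching y values: 2, 17 (2 points).
  x = 4: rhs = 2, matching y values: none (0 points).
  x = 5: rhs = 5, matching y values: 9, 10 (2 points).
  x = 6: rhs = 0, matching y values: 0 (1 points).
  x = 7: rhs = 12, matching y values: none (0 points).
  x = 8: rhs = 9, matching y values: 3, 16 (2 points).
  x = 9: rhs = 16, matching y values: 4, 15 (2 points).
  x = 10: rhs = 1, matching y values: 1, 18 (2 points).
  x = 11: rhs = 8, matching y values: none (0 points).
  x = 12: rhs = 5, matching y values: 9, 10 (2 points).
  x = 13: rhs = 17, matching y values: 6, 13 (2 points).
  x = 14: rhs = 12, matching y values: none (0 points).
  x = 15: rhs = 15, matching y values: none (0 points).
  x = 16: rhs = 13, matching y values: none (0 points).
  x = 17: rhs = 12, matching y values: none (0 points).
  x = 18: rhs = 18, matching y values: none (0 points).
Total affine count: 17.
Full point count |E(F_19)| = 17 + 1 = 18.
Hasse bound: |18 − (19+1)| = |-2| = 2 ≤ 2√19 ≈ 8.7178 ✓.


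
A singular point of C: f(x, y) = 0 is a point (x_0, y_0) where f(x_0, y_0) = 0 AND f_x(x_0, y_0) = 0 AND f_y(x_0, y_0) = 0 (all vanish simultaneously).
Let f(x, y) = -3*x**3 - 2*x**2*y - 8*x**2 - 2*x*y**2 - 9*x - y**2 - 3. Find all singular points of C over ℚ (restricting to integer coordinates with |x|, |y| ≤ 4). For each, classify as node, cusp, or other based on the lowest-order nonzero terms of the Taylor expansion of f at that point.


Singular points: {(-1, 1)}; classification: node.

Compute partial derivatives:
  f_x = -9*x**2 - 4*x*y - 16*x - 2*y**2 - 9.
  f_y = -2*x**2 - 4*x*y - 2*y.
Scan x_0 ∈ {−4, ..., 4}. For each x_0, f_y(x_0, y) is a polynomial in y; find its integer roots y ∈ {−4, ..., 4}, then test f_x and f at those candidates.
  x = -4: f_y(-4, y) = 14*y - 32; no integer root y with |y| ≤ 4.
  x = -3: f_y(-3, y) = 10*y - 18; no integer root y with |y| ≤ 4.
  x = -2: f_y(-2, y) = 6*y - 8; no integer root y with |y| ≤ 4.
  x = -1: f_y(-1, y) = 2*y - 2; vanishes at y ∈ {1}. (-1, 1): f_x = 0, f = 0 — SINGULAR.
  x = 0: f_y(0, y) = -2*y; vanishes at y ∈ {0}. (0, 0): f_x = -9 ≠ 0.
  x = 1: f_y(1, y) = -6*y - 2; no integer root y with |y| ≤ 4.
  x = 2: f_y(2, y) = -10*y - 8; no integer root y with |y| ≤ 4.
  x = 3: f_y(3, y) = -14*y - 18; no integer root y with |y| ≤ 4.
  x = 4: f_y(4, y) = -18*y - 32; no integer root y with |y| ≤ 4.
Only singular point on the grid: (-1, 1).
Classify: substitute x = -1 + u, y = 1 + v and expand: f = -3*u**3 - 2*u**2*v - u**2 - 2*u*v**2 + v**2.
No constant or linear terms (consistent with a singular point). Quadratic part: -u**2 + v**2. Cubic part: -3*u**3 - 2*u**2*v - 2*u*v**2.
The quadratic part v**2 - u**2 = (v − u)(v + u) splits into two distinct linear factors, so there are two distinct tangent lines y − 1 = ±(x − -1) — this is a node (ordinary double point).
Classification: node.


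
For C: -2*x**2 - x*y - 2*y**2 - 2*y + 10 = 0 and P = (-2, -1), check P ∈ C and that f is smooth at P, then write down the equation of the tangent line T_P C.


Tangent line at P: 9*x + 4*y + 22 = 0.

Step 1: f(-2, -1) = 0, so P lies on C.
Step 2: partial derivatives
  f_x(x, y) = -4*x - y, f_y(x, y) = -x - 4*y - 2.
  f_x(P) = 9, f_y(P) = 4 (gradient nonzero, so P is smooth).
Step 3: tangent line at P: 9·(x − -2) + 4·(y − -1) = 0.
Expanding: 9*x + 4*y + 22 = 0.


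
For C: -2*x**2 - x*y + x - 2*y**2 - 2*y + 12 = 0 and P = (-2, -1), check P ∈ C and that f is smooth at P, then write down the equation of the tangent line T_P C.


Tangent line at P: 10*x + 4*y + 24 = 0.

Step 1: f(-2, -1) = 0, so P lies on C.
Step 2: partial derivatives
  f_x(x, y) = -4*x - y + 1, f_y(x, y) = -x - 4*y - 2.
  f_x(P) = 10, f_y(P) = 4 (gradient nonzero, so P is smooth).
Step 3: tangent line at P: 10·(x − -2) + 4·(y − -1) = 0.
Expanding: 10*x + 4*y + 24 = 0.


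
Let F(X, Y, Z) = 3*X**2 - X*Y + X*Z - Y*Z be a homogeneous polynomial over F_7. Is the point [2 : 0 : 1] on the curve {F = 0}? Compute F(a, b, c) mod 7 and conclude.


F(2,0,1) ≡ 0 (mod 7); P is on the curve.

Evaluate F(2, 0, 1) term-by-term (mod 7).
  3*X**2 ↦ 3·4·1·1 = 12
  -X*Y ↦ -1·2·0·1 = 0
  X*Z ↦ 1·2·1·1 = 2
  -Y*Z ↦ -1·1·0·1 = 0
Sum: F(2, 0, 1) = (12) + (0) + (2) + (0) = 14.
Reducing mod 7: 14 ≡ 0 (mod 7).
Since F(a, b, c) ≡ 0 (mod 7), P lies on the curve.


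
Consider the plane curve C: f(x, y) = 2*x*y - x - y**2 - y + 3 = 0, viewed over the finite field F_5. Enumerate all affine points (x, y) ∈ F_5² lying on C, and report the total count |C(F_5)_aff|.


Affine F_5-points: {(1, 2), (1, 4), (3, 0), (4, 1)}; count = 4.

For each of the 25 pairs (x, y) ∈ F_5², evaluate f(x, y) mod 5. Record the zeros.
  x = 0: [0↦3, 1↦1, 2↦2, 3↦1, 4↦3]  zeros at y ∈ ∅
  x = 1: [0↦2, 1↦2, 2↦0, 3↦1, 4↦0]  zeros at y ∈ {2, 4}
  x = 2: [0↦1, 1↦3, 2↦3, 3↦1, 4↦2]  zeros at y ∈ ∅
  x = 3: [0↦0, 1↦4, 2↦1, 3↦1, 4↦4]  zeros at y ∈ {0}
  x = 4: [0↦4, 1↦0, 2↦4, 3↦1, 4↦1]  zeros at y ∈ {1}
Collecting zeros: affine points = {(1, 2), (1, 4), (3, 0), (4, 1)}.
Total count |C(F_5)_aff| = 4.


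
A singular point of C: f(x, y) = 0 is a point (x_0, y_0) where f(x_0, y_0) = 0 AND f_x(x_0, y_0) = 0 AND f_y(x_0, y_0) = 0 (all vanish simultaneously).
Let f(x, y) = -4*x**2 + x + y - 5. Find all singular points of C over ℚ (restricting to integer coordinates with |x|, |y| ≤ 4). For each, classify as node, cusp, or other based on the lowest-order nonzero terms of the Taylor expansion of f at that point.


No singular points in the scanned grid; C is smooth there.

Compute partial derivatives:
  f_x = 1 - 8*x.
  f_y = 1.
f_y = 1 is a nonzero constant, so f_y never vanishes: no point (x, y) can satisfy f = f_x = f_y = 0. In particular no (x, y) ∈ {−4, ..., 4}² is singular; the curve is smooth.


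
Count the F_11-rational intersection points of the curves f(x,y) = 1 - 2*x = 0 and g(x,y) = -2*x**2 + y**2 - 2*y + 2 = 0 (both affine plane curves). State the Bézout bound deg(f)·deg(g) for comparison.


Common zeros: {(6, 5), (6, 8)}; count = 2; Bézout bound = 2.

deg(f) = 1, deg(g) = 2, so Bézout bound = 2.
Scan x ∈ F_11. For each x, list the y ∈ F_11 with f(x, y) ≡ 0 and those with g(x, y) ≡ 0 (mod 11); the common zeros in that column are the intersection.
  x = 0: f ≡ 0 at y ∈ ∅; g ≡ 0 at y ∈ ∅; common: ∅.
  x = 1: f ≡ 0 at y ∈ ∅; g ≡ 0 at y ∈ {0, 2}; common: ∅.
  x = 2: f ≡ 0 at y ∈ ∅; g ≡ 0 at y ∈ ∅; common: ∅.
  x = 3: f ≡ 0 at y ∈ ∅; g ≡ 0 at y ∈ ∅; common: ∅.
  x = 4: f ≡ 0 at y ∈ ∅; g ≡ 0 at y ∈ {4, 9}; common: ∅.
  x = 5: f ≡ 0 at y ∈ ∅; g ≡ 0 at y ∈ {5, 8}; common: ∅.
  x = 6: f ≡ 0 at y ∈ {0, 1, 2, 3, 4, 5, 6, 7, 8, 9, 10}; g ≡ 0 at y ∈ {5, 8}; common: {5, 8}.
  x = 7: f ≡ 0 at y ∈ ∅; g ≡ 0 at y ∈ {4, 9}; common: ∅.
  x = 8: f ≡ 0 at y ∈ ∅; g ≡ 0 at y ∈ ∅; common: ∅.
  x = 9: f ≡ 0 at y ∈ ∅; g ≡ 0 at y ∈ ∅; common: ∅.
  x = 10: f ≡ 0 at y ∈ ∅; g ≡ 0 at y ∈ {0, 2}; common: ∅.
Collecting: common zeros = {(6, 5), (6, 8)}, so the count is 2.
Comparison with the Bézout bound: 2 ≤ 2 = deg(f)·deg(g), as expected for curves with no common component (the bound is attained).


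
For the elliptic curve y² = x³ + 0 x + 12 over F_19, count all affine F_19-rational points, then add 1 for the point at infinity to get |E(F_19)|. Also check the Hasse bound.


Affine points = {(2, 1), (2, 18), (3, 1), (3, 18), (4, 0), (5, 2), (5, 17), (6, 0), (8, 7), (8, 12), (9, 0), (10, 9), (10, 10), (12, 7), (12, 12), (13, 9), (13, 10), (14, 1), (14, 18), (15, 9), (15, 10), (16, 2), (16, 17), (17, 2), (17, 17), (18, 7), (18, 12)}; affine count = 27; |E(F_19)| = 28.

Discriminant check: Δ ∝ 4a³ + 27b² = 4·0³ + 27·12² = 4·0 + 27·144 ≡ 12 (mod 19). Nonzero ⇒ E is nonsingular.
For each x ∈ F_19, compute rhs = x³ + 0·x + 12 mod 19, then count y ∈ F_19 with y² ≡ rhs.
  x = 0: rhs = 12, matching y values: none (0 points).
  x = 1: rhs = 13, matching y values: none (0 points).
  x = 2: rhs = 1, matching y values: 1, 18 (2 points).
  x = 3: rhs = 1, matching y values: 1, 18 (2 points).
  x = 4: rhs = 0, matching y values: 0 (1 points).
  x = 5: rhs = 4, matching y values: 2, 17 (2 points).
  x = 6: rhs = 0, matching y values: 0 (1 points).
  x = 7: rhs = 13, matching y values: none (0 points).
  x = 8: rhs = 11, matching y values: 7, 12 (2 points).
  x = 9: rhs = 0, matching y values: 0 (1 points).
  x = 10: rhs = 5, matching y values: 9, 10 (2 points).
  x = 11: rhs = 13, matching y values: none (0 points).
  x = 12: rhs = 11, matching y values: 7, 12 (2 points).
  x = 13: rhs = 5, matching y values: 9, 10 (2 points).
  x = 14: rhs = 1, matching y values: 1, 18 (2 points).
  x = 15: rhs = 5, matching y values: 9, 10 (2 points).
  x = 16: rhs = 4, matching y values: 2, 17 (2 points).
  x = 17: rhs = 4, matching y values: 2, 17 (2 points).
  x = 18: rhs = 11, matching y values: 7, 12 (2 points).
Total affine count: 27.
Full point count |E(F_19)| = 27 + 1 = 28.
Hasse bound: |28 − (19+1)| = |8| = 8 ≤ 2√19 ≈ 8.7178 ✓.


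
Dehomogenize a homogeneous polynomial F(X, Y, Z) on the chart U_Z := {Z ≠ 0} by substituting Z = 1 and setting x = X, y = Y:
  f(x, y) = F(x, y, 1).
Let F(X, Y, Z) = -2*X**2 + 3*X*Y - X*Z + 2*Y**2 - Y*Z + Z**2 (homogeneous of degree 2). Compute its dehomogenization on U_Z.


f(x, y) = -2*x**2 + 3*x*y - x + 2*y**2 - y + 1

On U_Z we set Z = 1. Each monomial c·X^i·Y^j·Z^k in F becomes c·x^i·y^j·1^k = c·x^i·y^j.
Substituting Z = 1: F(X, Y, 1) = -2*x**2 + 3*x*y - x + 2*y**2 - y + 1.
Note: deg(f) ≤ deg(F) = 2; strict inequality happens when F is divisible by Z (lost terms).


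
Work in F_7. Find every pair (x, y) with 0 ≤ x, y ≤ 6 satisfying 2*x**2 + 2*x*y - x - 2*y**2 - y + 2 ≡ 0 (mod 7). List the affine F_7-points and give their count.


Affine F_7-points: {(1, 5), (1, 6), (3, 3), (4, 1), (4, 6), (5, 3), (5, 5), (6, 1)}; count = 8.

For each of the 49 pairs (x, y) ∈ F_7², evaluate f(x, y) mod 7. Record the zeros.
  x = 0: [0↦2, 1↦6, 2↦6, 3↦2, 4↦1, 5↦3, 6↦1]  zeros at y ∈ ∅
  x = 1: [0↦3, 1↦2, 2↦4, 3↦2, 4↦3, 5↦0, 6↦0]  zeros at y ∈ {5, 6}
  x = 2: [0↦1, 1↦2, 2↦6, 3↦6, 4↦2, 5↦1, 6↦3]  zeros at y ∈ ∅
  x = 3: [0↦3, 1↦6, 2↦5, 3↦0, 4↦5, 5↦6, 6↦3]  zeros at y ∈ {3}
  x = 4: [0↦2, 1↦0, 2↦1, 3↦5, 4↦5, 5↦1, 6↦0]  zeros at y ∈ {1, 6}
  x = 5: [0↦5, 1↦5, 2↦1, 3↦0, 4↦2, 5↦0, 6↦1]  zeros at y ∈ {3, 5}
  x = 6: [0↦5, 1↦0, 2↦5, 3↦6, 4↦3, 5↦3, 6↦6]  zeros at y ∈ {1}
Collecting zeros: affine points = {(1, 5), (1, 6), (3, 3), (4, 1), (4, 6), (5, 3), (5, 5), (6, 1)}.
Total count |C(F_7)_aff| = 8.


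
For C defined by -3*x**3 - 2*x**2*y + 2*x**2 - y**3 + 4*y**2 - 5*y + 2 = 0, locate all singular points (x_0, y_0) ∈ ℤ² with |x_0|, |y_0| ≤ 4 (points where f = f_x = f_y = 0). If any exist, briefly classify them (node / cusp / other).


Singular points: {(0, 1)}; classification: cusp.

Compute partial derivatives:
  f_x = -9*x**2 - 4*x*y + 4*x.
  f_y = -2*x**2 - 3*y**2 + 8*y - 5.
Scan x_0 ∈ {−4, ..., 4}. For each x_0, f_y(x_0, y) is a polynomial in y; find its integer roots y ∈ {−4, ..., 4}, then test f_x and f at those candidates.
  x = -4: f_y(-4, y) = -3*y**2 + 8*y - 37; no integer root y with |y| ≤ 4.
  x = -3: f_y(-3, y) = -3*y**2 + 8*y - 23; no integer root y with |y| ≤ 4.
  x = -2: f_y(-2, y) = -3*y**2 + 8*y - 13; no integer root y with |y| ≤ 4.
  x = -1: f_y(-1, y) = -3*y**2 + 8*y - 7; no integer root y with |y| ≤ 4.
  x = 0: f_y(0, y) = -3*y**2 + 8*y - 5; vanishes at y ∈ {1}. (0, 1): f_x = 0, f = 0 — SINGULAR.
  x = 1: f_y(1, y) = -3*y**2 + 8*y - 7; no integer root y with |y| ≤ 4.
  x = 2: f_y(2, y) = -3*y**2 + 8*y - 13; no integer root y with |y| ≤ 4.
  x = 3: f_y(3, y) = -3*y**2 + 8*y - 23; no integer root y with |y| ≤ 4.
  x = 4: f_y(4, y) = -3*y**2 + 8*y - 37; no integer root y with |y| ≤ 4.
Only singular point on the grid: (0, 1).
Classify: substitute x = 0 + u, y = 1 + v and expand: f = -3*u**3 - 2*u**2*v - v**3 + v**2.
No constant or linear terms (consistent with a singular point). Quadratic part: v**2. Cubic part: -3*u**3 - 2*u**2*v - v**3.
The quadratic part v**2 is a perfect square, so there is a single (double) tangent line v = 0, i.e. y = 1. Restricting the cubic part to that line (v = 0) leaves -3*u**3 ≠ 0, so f is not divisible by v and the branch is v² ≈ 3*u**3 to lowest order — this is a cusp.
Classification: cusp.


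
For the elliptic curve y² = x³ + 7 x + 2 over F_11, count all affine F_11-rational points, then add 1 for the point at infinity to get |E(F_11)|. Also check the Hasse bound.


Affine points = {(7, 3), (7, 8), (8, 3), (8, 8), (10, 4), (10, 7)}; affine count = 6; |E(F_11)| = 7.

Discriminant check: Δ ∝ 4a³ + 27b² = 4·7³ + 27·2² = 4·343 + 27·4 ≡ 6 (mod 11). Nonzero ⇒ E is nonsingular.
For each x ∈ F_11, compute rhs = x³ + 7·x + 2 mod 11, then count y ∈ F_11 with y² ≡ rhs.
  x = 0: rhs = 2, matching y values: none (0 points).
  x = 1: rhs = 10, matching y values: none (0 points).
  x = 2: rhs = 2, matching y values: none (0 points).
  x = 3: rhs = 6, matching y values: none (0 points).
  x = 4: rhs = 6, matching y values: none (0 points).
  x = 5: rhs = 8, matching y values: none (0 points).
  x = 6: rhs = 7, matching y values: none (0 points).
  x = 7: rhs = 9, matching y values: 3, 8 (2 points).
  x = 8: rhs = 9, matching y values: 3, 8 (2 points).
  x = 9: rhs = 2, matching y values: none (0 points).
  x = 10: rhs = 5, matching y values: 4, 7 (2 points).
Total affine count: 6.
Full point count |E(F_11)| = 6 + 1 = 7.
Hasse bound: |7 − (11+1)| = |-5| = 5 ≤ 2√11 ≈ 6.6332 ✓.


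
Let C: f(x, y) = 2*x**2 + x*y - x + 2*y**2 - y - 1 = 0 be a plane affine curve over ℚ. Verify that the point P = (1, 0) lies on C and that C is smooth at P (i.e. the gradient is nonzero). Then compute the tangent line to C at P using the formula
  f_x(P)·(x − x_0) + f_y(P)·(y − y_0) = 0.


Tangent line at P: 3*x - 3 = 0.

Step 1: f(1, 0) = 0, so P lies on C.
Step 2: partial derivatives
  f_x(x, y) = 4*x + y - 1, f_y(x, y) = x + 4*y - 1.
  f_x(P) = 3, f_y(P) = 0 (gradient nonzero, so P is smooth).
Step 3: tangent line at P: 3·(x − 1) + 0·(y − 0) = 0.
Expanding: 3*x - 3 = 0.


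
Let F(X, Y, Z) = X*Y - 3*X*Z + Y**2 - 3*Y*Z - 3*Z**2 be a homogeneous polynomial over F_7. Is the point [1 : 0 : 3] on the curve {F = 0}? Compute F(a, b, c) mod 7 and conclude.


F(1,0,3) ≡ 6 (mod 7); P is NOT on the curve.

Evaluate F(1, 0, 3) term-by-term (mod 7).
  X*Y ↦ 1·1·0·1 = 0
  -3*X*Z ↦ -3·1·1·3 = -9
  Y**2 ↦ 1·1·0·1 = 0
  -3*Y*Z ↦ -3·1·0·3 = 0
  -3*Z**2 ↦ -3·1·1·9 = -27
Sum: F(1, 0, 3) = (0) + (-9) + (0) + (0) + (-27) = -36.
Reducing mod 7: -36 ≡ 6 (mod 7).
Since F(a, b, c) ≡ 6 ≠ 0 (mod 7), P does NOT lie on the curve.


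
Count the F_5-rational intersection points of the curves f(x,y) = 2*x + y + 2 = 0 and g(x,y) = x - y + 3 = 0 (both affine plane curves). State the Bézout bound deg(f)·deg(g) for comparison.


Common zeros: {(0, 3)}; count = 1; Bézout bound = 1.

deg(f) = 1, deg(g) = 1, so Bézout bound = 1.
Scan x ∈ F_5. For each x, list the y ∈ F_5 with f(x, y) ≡ 0 and those with g(x, y) ≡ 0 (mod 5); the common zeros in that column are the intersection.
  x = 0: f ≡ 0 at y ∈ {3}; g ≡ 0 at y ∈ {3}; common: {3}.
  x = 1: f ≡ 0 at y ∈ {1}; g ≡ 0 at y ∈ {4}; common: ∅.
  x = 2: f ≡ 0 at y ∈ {4}; g ≡ 0 at y ∈ {0}; common: ∅.
  x = 3: f ≡ 0 at y ∈ {2}; g ≡ 0 at y ∈ {1}; common: ∅.
  x = 4: f ≡ 0 at y ∈ {0}; g ≡ 0 at y ∈ {2}; common: ∅.
Collecting: common zeros = {(0, 3)}, so the count is 1.
Comparison with the Bézout bound: 1 ≤ 1 = deg(f)·deg(g), as expected for curves with no common component (the bound is attained).


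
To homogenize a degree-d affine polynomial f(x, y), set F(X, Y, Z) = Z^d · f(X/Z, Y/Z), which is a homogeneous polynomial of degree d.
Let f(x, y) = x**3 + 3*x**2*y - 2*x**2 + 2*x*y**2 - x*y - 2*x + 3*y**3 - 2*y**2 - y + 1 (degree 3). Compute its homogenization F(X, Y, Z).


F(X, Y, Z) = X**3 + 3*X**2*Y - 2*X**2*Z + 2*X*Y**2 - X*Y*Z - 2*X*Z**2 + 3*Y**3 - 2*Y**2*Z - Y*Z**2 + Z**3

deg(f) = 3.
Substitute x = X/Z, y = Y/Z into f, then multiply by Z^3.
  monomial 1·x^3·y^0 ↦ 1·X^3·Y^0·Z^0.
  monomial 3·x^2·y^1 ↦ 3·X^2·Y^1·Z^0.
  monomial -2·x^2·y^0 ↦ -2·X^2·Y^0·Z^1.
  monomial 2·x^1·y^2 ↦ 2·X^1·Y^2·Z^0.
  monomial -1·x^1·y^1 ↦ -1·X^1·Y^1·Z^1.
  monomial -2·x^1·y^0 ↦ -2·X^1·Y^0·Z^2.
  monomial 3·x^0·y^3 ↦ 3·X^0·Y^3·Z^0.
  monomial -2·x^0·y^2 ↦ -2·X^0·Y^2·Z^1.
  monomial -1·x^0·y^1 ↦ -1·X^0·Y^1·Z^2.
  monomial 1·x^0·y^0 ↦ 1·X^0·Y^0·Z^3.
Collecting: F(X, Y, Z) = X**3 + 3*X**2*Y - 2*X**2*Z + 2*X*Y**2 - X*Y*Z - 2*X*Z**2 + 3*Y**3 - 2*Y**2*Z - Y*Z**2 + Z**3.


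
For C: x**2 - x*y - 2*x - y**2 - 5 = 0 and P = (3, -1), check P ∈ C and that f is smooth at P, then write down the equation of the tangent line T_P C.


Tangent line at P: 5*x - y - 16 = 0.

Step 1: f(3, -1) = 0, so P lies on C.
Step 2: partial derivatives
  f_x(x, y) = 2*x - y - 2, f_y(x, y) = -x - 2*y.
  f_x(P) = 5, f_y(P) = -1 (gradient nonzero, so P is smooth).
Step 3: tangent line at P: 5·(x − 3) + -1·(y − -1) = 0.
Expanding: 5*x - y - 16 = 0.


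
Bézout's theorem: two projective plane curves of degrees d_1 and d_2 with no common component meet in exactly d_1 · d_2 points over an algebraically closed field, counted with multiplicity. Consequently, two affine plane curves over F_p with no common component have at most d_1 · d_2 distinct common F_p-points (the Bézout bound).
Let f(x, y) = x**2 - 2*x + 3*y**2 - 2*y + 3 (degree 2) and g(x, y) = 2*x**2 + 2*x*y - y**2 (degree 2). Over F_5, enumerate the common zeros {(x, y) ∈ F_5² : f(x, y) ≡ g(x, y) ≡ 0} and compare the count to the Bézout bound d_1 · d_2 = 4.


Common zeros: ∅; count = 0; Bézout bound = 4.

deg(f) = 2, deg(g) = 2, so Bézout bound = 4.
Scan x ∈ F_5. For each x, list the y ∈ F_5 with f(x, y) ≡ 0 and those with g(x, y) ≡ 0 (mod 5); the common zeros in that column are the intersection.
  x = 0: f ≡ 0 at y ∈ ∅; g ≡ 0 at y ∈ {0}; common: ∅.
  x = 1: f ≡ 0 at y ∈ {2}; g ≡ 0 at y ∈ ∅; common: ∅.
  x = 2: f ≡ 0 at y ∈ ∅; g ≡ 0 at y ∈ ∅; common: ∅.
  x = 3: f ≡ 0 at y ∈ ∅; g ≡ 0 at y ∈ ∅; common: ∅.
  x = 4: f ≡ 0 at y ∈ ∅; g ≡ 0 at y ∈ ∅; common: ∅.
Collecting: common zeros = ∅, so the count is 0.
Comparison with the Bézout bound: 0 ≤ 4 = deg(f)·deg(g), as expected for curves with no common component (the affine F_5-count falls short of the bound because intersections may lie at infinity, over extension fields, or carry multiplicity).


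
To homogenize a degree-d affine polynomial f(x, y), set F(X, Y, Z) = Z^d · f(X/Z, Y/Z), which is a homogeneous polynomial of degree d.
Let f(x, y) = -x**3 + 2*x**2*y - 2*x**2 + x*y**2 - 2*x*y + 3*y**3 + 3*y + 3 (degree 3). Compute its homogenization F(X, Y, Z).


F(X, Y, Z) = -X**3 + 2*X**2*Y - 2*X**2*Z + X*Y**2 - 2*X*Y*Z + 3*Y**3 + 3*Y*Z**2 + 3*Z**3

deg(f) = 3.
Substitute x = X/Z, y = Y/Z into f, then multiply by Z^3.
  monomial -1·x^3·y^0 ↦ -1·X^3·Y^0·Z^0.
  monomial 2·x^2·y^1 ↦ 2·X^2·Y^1·Z^0.
  monomial -2·x^2·y^0 ↦ -2·X^2·Y^0·Z^1.
  monomial 1·x^1·y^2 ↦ 1·X^1·Y^2·Z^0.
  monomial -2·x^1·y^1 ↦ -2·X^1·Y^1·Z^1.
  monomial 3·x^0·y^3 ↦ 3·X^0·Y^3·Z^0.
  monomial 3·x^0·y^1 ↦ 3·X^0·Y^1·Z^2.
  monomial 3·x^0·y^0 ↦ 3·X^0·Y^0·Z^3.
Collecting: F(X, Y, Z) = -X**3 + 2*X**2*Y - 2*X**2*Z + X*Y**2 - 2*X*Y*Z + 3*Y**3 + 3*Y*Z**2 + 3*Z**3.


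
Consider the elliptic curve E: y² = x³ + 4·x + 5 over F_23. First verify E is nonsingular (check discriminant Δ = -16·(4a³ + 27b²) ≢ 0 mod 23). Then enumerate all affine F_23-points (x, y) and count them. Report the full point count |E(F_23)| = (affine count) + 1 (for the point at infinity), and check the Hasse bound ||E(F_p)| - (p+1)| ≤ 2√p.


Affine points = {(4, 4), (4, 19), (5, 9), (5, 14), (7, 10), (7, 13), (11, 0), (13, 0), (15, 6), (15, 17), (16, 5), (16, 18), (17, 8), (17, 15), (20, 9), (20, 14), (21, 9), (21, 14), (22, 0)}; affine count = 19; |E(F_23)| = 20.

Discriminant check: Δ ∝ 4a³ + 27b² = 4·4³ + 27·5² = 4·64 + 27·25 ≡ 11 (mod 23). Nonzero ⇒ E is nonsingular.
For each x ∈ F_23, compute rhs = x³ + 4·x + 5 mod 23, then count y ∈ F_23 with y² ≡ rhs.
  x = 0: rhs = 5, matching y values: none (0 points).
  x = 1: rhs = 10, matching y values: none (0 points).
  x = 2: rhs = 21, matching y values: none (0 points).
  x = 3: rhs = 21, matching y values: none (0 points).
  x = 4: rhs = 16, matching y values: 4, 19 (2 points).
  x = 5: rhs = 12, matching y values: 9, 14 (2 points).
  x = 6: rhs = 15, matching y values: none (0 points).
  x = 7: rhs = 8, matching y values: 10, 13 (2 points).
  x = 8: rhs = 20, matching y values: none (0 points).
  x = 9: rhs = 11, matching y values: none (0 points).
  x = 10: rhs = 10, matching y values: none (0 points).
  x = 11: rhs = 0, matching y values: 0 (1 points).
  x = 12: rhs = 10, matching y values: none (0 points).
  x = 13: rhs = 0, matching y values: 0 (1 points).
  x = 14: rhs = 22, matching y values: none (0 points).
  x = 15: rhs = 13, matching y values: 6, 17 (2 points).
  x = 16: rhs = 2, matching y values: 5, 18 (2 points).
  x = 17: rhs = 18, matching y values: 8, 15 (2 points).
  x = 18: rhs = 21, matching y values: none (0 points).
  x = 19: rhs = 17, matching y values: none (0 points).
  x = 20: rhs = 12, matching y values: 9, 14 (2 points).
  x = 21: rhs = 12, matching y values: 9, 14 (2 points).
  x = 22: rhs = 0, matching y values: 0 (1 points).
Total affine count: 19.
Full point count |E(F_23)| = 19 + 1 = 20.
Hasse bound: |20 − (23+1)| = |-4| = 4 ≤ 2√23 ≈ 9.5917 ✓.
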